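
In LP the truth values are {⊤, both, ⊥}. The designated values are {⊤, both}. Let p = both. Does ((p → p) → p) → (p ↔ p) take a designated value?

Yes

p → p = both → both = both  [¬both ∨ both]
(p → p) → p = both → both = both
p ↔ p = both ↔ both = both
((p → p) → p) → (p ↔ p) = both → both = both
both ∈ {⊤, both}.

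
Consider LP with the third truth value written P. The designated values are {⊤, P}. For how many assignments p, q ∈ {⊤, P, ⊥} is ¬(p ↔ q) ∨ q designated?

8

Of the 9 assignments, 8 give a value in {⊤, P}.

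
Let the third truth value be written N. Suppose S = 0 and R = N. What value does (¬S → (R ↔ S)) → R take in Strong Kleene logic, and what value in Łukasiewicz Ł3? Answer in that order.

In Strong Kleene logic: ¬S = ¬0 = 1
R ↔ S = N ↔ 0 = N
¬S → (R ↔ S) = 1 → N = N
(¬S → (R ↔ S)) → R = N → N = N
In Łukasiewicz Ł3: ¬S = ¬0 = 1
R ↔ S = N ↔ 0 = N  [1 − |½−0|]
¬S → (R ↔ S) = 1 → N = N
(¬S → (R ↔ S)) → R = N → N = 1
They differ because Strong Kleene logic and Łukasiewicz Ł3 treat N differently under implication.

N; 1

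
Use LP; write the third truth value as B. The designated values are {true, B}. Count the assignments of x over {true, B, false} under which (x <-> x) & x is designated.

2

x=true: true ✓
x=B: B ✓
x=false: false ·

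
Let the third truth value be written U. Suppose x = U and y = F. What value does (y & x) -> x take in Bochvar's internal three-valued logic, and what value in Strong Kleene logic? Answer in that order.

In Bochvar's internal three-valued logic: y & x = F & U = U
(y & x) -> x = U -> U = U  [any arg is the third value ⇒ result is the third value]
In Strong Kleene logic: y & x = F & U = F
(y & x) -> x = F -> U = T  [~F | U]
They differ because Bochvar's internal three-valued logic and Strong Kleene logic treat U differently under the binary connectives.

U; T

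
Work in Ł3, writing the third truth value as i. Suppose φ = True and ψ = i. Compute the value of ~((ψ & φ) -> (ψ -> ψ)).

False

ψ & φ = i & True = i
ψ -> ψ = i -> i = True  [min(1, 1−½+½)]
(ψ & φ) -> (ψ -> ψ) = i -> True = True
~((ψ & φ) -> (ψ -> ψ)) = ~True = False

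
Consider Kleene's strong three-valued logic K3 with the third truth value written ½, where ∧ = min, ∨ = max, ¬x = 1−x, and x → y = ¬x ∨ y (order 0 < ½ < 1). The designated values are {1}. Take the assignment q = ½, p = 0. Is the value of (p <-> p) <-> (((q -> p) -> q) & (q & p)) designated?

No

p <-> p = 0 <-> 0 = 1
q -> p = ½ -> 0 = ½
(q -> p) -> q = ½ -> ½ = ½
q & p = ½ & 0 = 0
((q -> p) -> q) & (q & p) = ½ & 0 = 0
(p <-> p) <-> (((q -> p) -> q) & (q & p)) = 1 <-> 0 = 0
0 ∉ {1}.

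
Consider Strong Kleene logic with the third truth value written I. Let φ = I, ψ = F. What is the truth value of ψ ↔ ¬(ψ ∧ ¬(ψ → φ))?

ψ → φ = F → I = T
¬(ψ → φ) = ¬T = F
ψ ∧ ¬(ψ → φ) = F ∧ F = F
¬(ψ ∧ ¬(ψ → φ)) = ¬F = T
ψ ↔ ¬(ψ ∧ ¬(ψ → φ)) = F ↔ T = F

F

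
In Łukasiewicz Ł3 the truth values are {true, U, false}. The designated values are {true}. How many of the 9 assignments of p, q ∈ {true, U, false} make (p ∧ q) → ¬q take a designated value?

Of the 9 assignments, 7 give a value in {true}.

7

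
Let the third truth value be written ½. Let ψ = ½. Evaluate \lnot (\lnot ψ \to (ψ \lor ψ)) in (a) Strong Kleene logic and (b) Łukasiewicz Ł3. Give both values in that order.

In Strong Kleene logic: \lnot ψ = \lnot ½ = ½
ψ \lor ψ = ½ \lor ½ = ½
\lnot ψ \to (ψ \lor ψ) = ½ \to ½ = ½  [\lnot ½ \lor ½]
\lnot (\lnot ψ \to (ψ \lor ψ)) = \lnot ½ = ½
In Łukasiewicz Ł3: \lnot ψ = \lnot ½ = ½
ψ \lor ψ = ½ \lor ½ = ½
\lnot ψ \to (ψ \lor ψ) = ½ \to ½ = ⊤  [min(1, 1−½+½)]
\lnot (\lnot ψ \to (ψ \lor ψ)) = \lnot ⊤ = ⊥
They differ because Strong Kleene logic and Łukasiewicz Ł3 treat ½ differently under implication.

½; ⊥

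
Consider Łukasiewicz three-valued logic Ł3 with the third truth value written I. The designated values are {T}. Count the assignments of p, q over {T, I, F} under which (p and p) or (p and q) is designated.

3

Designated under: (p=T, q=T); (p=T, q=I); (p=T, q=F).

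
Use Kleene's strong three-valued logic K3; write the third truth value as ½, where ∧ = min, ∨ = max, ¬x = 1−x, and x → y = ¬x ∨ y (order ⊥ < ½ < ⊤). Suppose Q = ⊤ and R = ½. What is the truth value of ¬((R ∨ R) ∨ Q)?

R ∨ R = ½ ∨ ½ = ½
(R ∨ R) ∨ Q = ½ ∨ ⊤ = ⊤
¬((R ∨ R) ∨ Q) = ¬⊤ = ⊥

⊥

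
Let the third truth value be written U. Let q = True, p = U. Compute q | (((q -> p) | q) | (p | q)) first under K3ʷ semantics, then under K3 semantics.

In K3ʷ: q -> p = True -> U = U  [any arg is the third value ⇒ result is the third value]
(q -> p) | q = U | True = U
p | q = U | True = U
((q -> p) | q) | (p | q) = U | U = U
q | (((q -> p) | q) | (p | q)) = True | U = U
In K3: q -> p = True -> U = U  [~True | U]
(q -> p) | q = U | True = True
p | q = U | True = True
((q -> p) | q) | (p | q) = True | True = True
q | (((q -> p) | q) | (p | q)) = True | True = True
They differ because K3ʷ and K3 treat U differently under the binary connectives.

U; True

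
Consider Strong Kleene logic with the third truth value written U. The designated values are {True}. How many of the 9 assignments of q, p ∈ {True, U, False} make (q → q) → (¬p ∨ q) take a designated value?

5

Of the 9 assignments, 5 give a value in {True}.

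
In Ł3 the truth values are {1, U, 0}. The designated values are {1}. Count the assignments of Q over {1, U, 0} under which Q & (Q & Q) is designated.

Q=1: 1 ✓
Q=U: U ·
Q=0: 0 ·

1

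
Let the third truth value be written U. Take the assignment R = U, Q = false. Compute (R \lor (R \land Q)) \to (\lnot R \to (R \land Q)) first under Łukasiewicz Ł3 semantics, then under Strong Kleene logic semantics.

true; U

In Łukasiewicz Ł3: R \land Q = U \land false = false
R \lor (R \land Q) = U \lor false = U
\lnot R = \lnot U = U
R \land Q = U \land false = false
\lnot R \to (R \land Q) = U \to false = U  [min(1, 1−½+0)]
(R \lor (R \land Q)) \to (\lnot R \to (R \land Q)) = U \to U = true
In Strong Kleene logic: R \land Q = U \land false = false
R \lor (R \land Q) = U \lor false = U
\lnot R = \lnot U = U
R \land Q = U \land false = false
\lnot R \to (R \land Q) = U \to false = U  [\lnot U \lor false]
(R \lor (R \land Q)) \to (\lnot R \to (R \land Q)) = U \to U = U
They differ because Łukasiewicz Ł3 and Strong Kleene logic treat U differently under implication.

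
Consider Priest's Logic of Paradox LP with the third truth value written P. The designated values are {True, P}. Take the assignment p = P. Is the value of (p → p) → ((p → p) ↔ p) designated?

p → p = P → P = P  [¬P ∨ P]
p → p = P → P = P
(p → p) ↔ p = P ↔ P = P
(p → p) → ((p → p) ↔ p) = P → P = P
P ∈ {True, P}.

Yes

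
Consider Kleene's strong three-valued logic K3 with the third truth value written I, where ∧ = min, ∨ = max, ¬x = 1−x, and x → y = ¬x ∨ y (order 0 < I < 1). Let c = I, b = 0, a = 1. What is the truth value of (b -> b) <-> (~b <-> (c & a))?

b -> b = 0 -> 0 = 1
~b = ~0 = 1
c & a = I & 1 = I
~b <-> (c & a) = 1 <-> I = I
(b -> b) <-> (~b <-> (c & a)) = 1 <-> I = I

I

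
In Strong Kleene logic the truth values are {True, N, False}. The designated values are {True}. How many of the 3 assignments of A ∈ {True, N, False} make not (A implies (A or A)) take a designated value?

A=True: False ·
A=N: N ·
A=False: False ·

0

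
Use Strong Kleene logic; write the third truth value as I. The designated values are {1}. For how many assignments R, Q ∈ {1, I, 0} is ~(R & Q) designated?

5

Of the 9 assignments, 5 give a value in {1}.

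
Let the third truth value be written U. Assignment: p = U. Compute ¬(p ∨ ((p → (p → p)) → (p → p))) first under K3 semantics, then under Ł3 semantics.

U; False

In K3: p → p = U → U = U  [¬U ∨ U]
p → (p → p) = U → U = U
p → p = U → U = U
(p → (p → p)) → (p → p) = U → U = U
p ∨ ((p → (p → p)) → (p → p)) = U ∨ U = U
¬(p ∨ ((p → (p → p)) → (p → p))) = ¬U = U
In Ł3: p → p = U → U = True  [min(1, 1−½+½)]
p → (p → p) = U → True = True
p → p = U → U = True
(p → (p → p)) → (p → p) = True → True = True
p ∨ ((p → (p → p)) → (p → p)) = U ∨ True = True
¬(p ∨ ((p → (p → p)) → (p → p))) = ¬True = False
They differ because K3 and Ł3 treat U differently under implication.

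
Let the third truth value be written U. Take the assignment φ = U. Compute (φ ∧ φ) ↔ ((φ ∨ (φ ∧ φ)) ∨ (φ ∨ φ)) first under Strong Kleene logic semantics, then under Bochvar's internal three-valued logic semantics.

U; U

In Strong Kleene logic: φ ∧ φ = U ∧ U = U
φ ∧ φ = U ∧ U = U
φ ∨ (φ ∧ φ) = U ∨ U = U
φ ∨ φ = U ∨ U = U
(φ ∨ (φ ∧ φ)) ∨ (φ ∨ φ) = U ∨ U = U
(φ ∧ φ) ↔ ((φ ∨ (φ ∧ φ)) ∨ (φ ∨ φ)) = U ↔ U = U
In Bochvar's internal three-valued logic: φ ∧ φ = U ∧ U = U
φ ∧ φ = U ∧ U = U
φ ∨ (φ ∧ φ) = U ∨ U = U
φ ∨ φ = U ∨ U = U
(φ ∨ (φ ∧ φ)) ∨ (φ ∨ φ) = U ∨ U = U
(φ ∧ φ) ↔ ((φ ∨ (φ ∧ φ)) ∨ (φ ∨ φ)) = U ↔ U = U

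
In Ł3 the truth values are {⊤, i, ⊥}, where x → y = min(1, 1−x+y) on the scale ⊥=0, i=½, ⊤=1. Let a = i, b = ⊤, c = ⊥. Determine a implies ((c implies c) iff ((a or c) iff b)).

⊤

c implies c = ⊥ implies ⊥ = ⊤
a or c = i or ⊥ = i
(a or c) iff b = i iff ⊤ = i  [1 − |½−1|]
(c implies c) iff ((a or c) iff b) = ⊤ iff i = i
a implies ((c implies c) iff ((a or c) iff b)) = i implies i = ⊤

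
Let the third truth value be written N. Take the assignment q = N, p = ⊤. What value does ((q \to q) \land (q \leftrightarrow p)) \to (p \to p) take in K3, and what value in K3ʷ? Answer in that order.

In K3: q \to q = N \to N = N
q \leftrightarrow p = N \leftrightarrow ⊤ = N
(q \to q) \land (q \leftrightarrow p) = N \land N = N
p \to p = ⊤ \to ⊤ = ⊤
((q \to q) \land (q \leftrightarrow p)) \to (p \to p) = N \to ⊤ = ⊤
In K3ʷ: q \to q = N \to N = N
q \leftrightarrow p = N \leftrightarrow ⊤ = N
(q \to q) \land (q \leftrightarrow p) = N \land N = N
p \to p = ⊤ \to ⊤ = ⊤
((q \to q) \land (q \leftrightarrow p)) \to (p \to p) = N \to ⊤ = N
They differ because K3 and K3ʷ treat N differently under the binary connectives.

⊤; N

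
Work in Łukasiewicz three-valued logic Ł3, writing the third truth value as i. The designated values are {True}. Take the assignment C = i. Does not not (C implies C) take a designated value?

C implies C = i implies i = True  [min(1, 1−½+½)]
not (C implies C) = not True = False
not not (C implies C) = not False = True
True ∈ {True}.

Yes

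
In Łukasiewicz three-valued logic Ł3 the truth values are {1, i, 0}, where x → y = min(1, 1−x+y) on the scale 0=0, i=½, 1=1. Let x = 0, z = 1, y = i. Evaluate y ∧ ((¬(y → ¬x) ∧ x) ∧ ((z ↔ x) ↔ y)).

0

¬x = ¬0 = 1
y → ¬x = i → 1 = 1  [min(1, 1−½+1)]
¬(y → ¬x) = ¬1 = 0
¬(y → ¬x) ∧ x = 0 ∧ 0 = 0
z ↔ x = 1 ↔ 0 = 0
(z ↔ x) ↔ y = 0 ↔ i = i
(¬(y → ¬x) ∧ x) ∧ ((z ↔ x) ↔ y) = 0 ∧ i = 0
y ∧ ((¬(y → ¬x) ∧ x) ∧ ((z ↔ x) ↔ y)) = i ∧ 0 = 0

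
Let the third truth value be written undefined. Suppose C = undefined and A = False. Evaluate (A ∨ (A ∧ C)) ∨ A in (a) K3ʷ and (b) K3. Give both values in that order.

undefined; False

In K3ʷ: A ∧ C = False ∧ undefined = undefined
A ∨ (A ∧ C) = False ∨ undefined = undefined
(A ∨ (A ∧ C)) ∨ A = undefined ∨ False = undefined
In K3: A ∧ C = False ∧ undefined = False
A ∨ (A ∧ C) = False ∨ False = False
(A ∨ (A ∧ C)) ∨ A = False ∨ False = False
They differ because K3ʷ and K3 treat undefined differently under the binary connectives.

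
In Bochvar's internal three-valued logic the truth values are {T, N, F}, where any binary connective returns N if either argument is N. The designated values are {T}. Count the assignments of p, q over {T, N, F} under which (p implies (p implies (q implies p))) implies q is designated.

2

Designated under: (p=T, q=T); (p=F, q=T).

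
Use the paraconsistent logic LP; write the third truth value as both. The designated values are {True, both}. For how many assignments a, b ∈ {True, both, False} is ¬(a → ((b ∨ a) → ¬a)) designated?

Of the 9 assignments, 6 give a value in {True, both}.

6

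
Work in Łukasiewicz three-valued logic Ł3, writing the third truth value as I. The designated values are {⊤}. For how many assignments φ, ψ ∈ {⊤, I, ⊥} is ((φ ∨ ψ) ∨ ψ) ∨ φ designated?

Of the 9 assignments, 5 give a value in {⊤}.

5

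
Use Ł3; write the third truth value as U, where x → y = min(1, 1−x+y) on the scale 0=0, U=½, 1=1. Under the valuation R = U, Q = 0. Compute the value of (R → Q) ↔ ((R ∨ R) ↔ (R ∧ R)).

U

R → Q = U → 0 = U  [min(1, 1−½+0)]
R ∨ R = U ∨ U = U
R ∧ R = U ∧ U = U
(R ∨ R) ↔ (R ∧ R) = U ↔ U = 1
(R → Q) ↔ ((R ∨ R) ↔ (R ∧ R)) = U ↔ 1 = U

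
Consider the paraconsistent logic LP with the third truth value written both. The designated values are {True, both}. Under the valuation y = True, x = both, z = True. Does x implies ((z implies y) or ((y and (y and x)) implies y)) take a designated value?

z implies y = True implies True = True
y and x = True and both = both
y and (y and x) = True and both = both
(y and (y and x)) implies y = both implies True = True  [not both or True]
(z implies y) or ((y and (y and x)) implies y) = True or True = True
x implies ((z implies y) or ((y and (y and x)) implies y)) = both implies True = True
True ∈ {True, both}.

Yes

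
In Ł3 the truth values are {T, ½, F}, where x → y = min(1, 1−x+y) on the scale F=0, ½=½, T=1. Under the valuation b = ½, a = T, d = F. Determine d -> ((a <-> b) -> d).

a <-> b = T <-> ½ = ½  [1 − |1−½|]
(a <-> b) -> d = ½ -> F = ½
d -> ((a <-> b) -> d) = F -> ½ = T

T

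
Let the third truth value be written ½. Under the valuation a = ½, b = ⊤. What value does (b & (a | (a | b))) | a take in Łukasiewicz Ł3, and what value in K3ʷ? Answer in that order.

In Łukasiewicz Ł3: a | b = ½ | ⊤ = ⊤
a | (a | b) = ½ | ⊤ = ⊤
b & (a | (a | b)) = ⊤ & ⊤ = ⊤
(b & (a | (a | b))) | a = ⊤ | ½ = ⊤
In K3ʷ: a | b = ½ | ⊤ = ½
a | (a | b) = ½ | ½ = ½
b & (a | (a | b)) = ⊤ & ½ = ½
(b & (a | (a | b))) | a = ½ | ½ = ½
They differ because Łukasiewicz Ł3 and K3ʷ treat ½ differently under the binary connectives.

⊤; ½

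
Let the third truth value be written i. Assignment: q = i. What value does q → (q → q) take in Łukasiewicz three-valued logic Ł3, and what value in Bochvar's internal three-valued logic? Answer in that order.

true; i

In Łukasiewicz three-valued logic Ł3: q → q = i → i = true
q → (q → q) = i → true = true
In Bochvar's internal three-valued logic: q → q = i → i = i  [any arg is the third value ⇒ result is the third value]
q → (q → q) = i → i = i
They differ because Łukasiewicz three-valued logic Ł3 and Bochvar's internal three-valued logic treat i differently under the binary connectives.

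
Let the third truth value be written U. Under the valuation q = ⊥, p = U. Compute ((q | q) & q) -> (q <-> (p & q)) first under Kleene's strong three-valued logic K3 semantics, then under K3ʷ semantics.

In Kleene's strong three-valued logic K3: q | q = ⊥ | ⊥ = ⊥
(q | q) & q = ⊥ & ⊥ = ⊥
p & q = U & ⊥ = ⊥
q <-> (p & q) = ⊥ <-> ⊥ = ⊤
((q | q) & q) -> (q <-> (p & q)) = ⊥ -> ⊤ = ⊤
In K3ʷ: q | q = ⊥ | ⊥ = ⊥
(q | q) & q = ⊥ & ⊥ = ⊥
p & q = U & ⊥ = U
q <-> (p & q) = ⊥ <-> U = U
((q | q) & q) -> (q <-> (p & q)) = ⊥ -> U = U  [any arg is the third value ⇒ result is the third value]
They differ because Kleene's strong three-valued logic K3 and K3ʷ treat U differently under the binary connectives.

⊤; U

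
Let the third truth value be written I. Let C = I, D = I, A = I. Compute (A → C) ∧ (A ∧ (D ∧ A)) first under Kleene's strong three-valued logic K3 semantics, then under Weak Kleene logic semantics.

I; I

In Kleene's strong three-valued logic K3: A → C = I → I = I  [¬I ∨ I]
D ∧ A = I ∧ I = I
A ∧ (D ∧ A) = I ∧ I = I
(A → C) ∧ (A ∧ (D ∧ A)) = I ∧ I = I
In Weak Kleene logic: A → C = I → I = I  [any arg is the third value ⇒ result is the third value]
D ∧ A = I ∧ I = I
A ∧ (D ∧ A) = I ∧ I = I
(A → C) ∧ (A ∧ (D ∧ A)) = I ∧ I = I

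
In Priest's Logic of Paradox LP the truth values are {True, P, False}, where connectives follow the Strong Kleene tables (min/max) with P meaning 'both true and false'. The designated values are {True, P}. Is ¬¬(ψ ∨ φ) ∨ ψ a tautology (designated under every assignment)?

No

Countermodel: ψ=False, φ=False gives False, which is not designated.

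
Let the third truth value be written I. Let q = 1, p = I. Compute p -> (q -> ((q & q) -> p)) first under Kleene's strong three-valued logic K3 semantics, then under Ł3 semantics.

In Kleene's strong three-valued logic K3: q & q = 1 & 1 = 1
(q & q) -> p = 1 -> I = I  [~1 | I]
q -> ((q & q) -> p) = 1 -> I = I
p -> (q -> ((q & q) -> p)) = I -> I = I
In Ł3: q & q = 1 & 1 = 1
(q & q) -> p = 1 -> I = I  [min(1, 1−1+½)]
q -> ((q & q) -> p) = 1 -> I = I
p -> (q -> ((q & q) -> p)) = I -> I = 1
They differ because Kleene's strong three-valued logic K3 and Ł3 treat I differently under implication.

I; 1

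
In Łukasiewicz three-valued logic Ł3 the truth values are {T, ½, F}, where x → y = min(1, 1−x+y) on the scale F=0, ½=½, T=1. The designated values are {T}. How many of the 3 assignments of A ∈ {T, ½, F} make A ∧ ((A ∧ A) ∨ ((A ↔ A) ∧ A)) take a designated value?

1

A=T: T ✓
A=½: ½ ·
A=F: F ·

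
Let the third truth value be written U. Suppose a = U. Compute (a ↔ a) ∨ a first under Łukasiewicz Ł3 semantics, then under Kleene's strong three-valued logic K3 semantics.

True; U

In Łukasiewicz Ł3: a ↔ a = U ↔ U = True  [1 − |½−½|]
(a ↔ a) ∨ a = True ∨ U = True
In Kleene's strong three-valued logic K3: a ↔ a = U ↔ U = U
(a ↔ a) ∨ a = U ∨ U = U
They differ because Łukasiewicz Ł3 and Kleene's strong three-valued logic K3 treat U differently under implication.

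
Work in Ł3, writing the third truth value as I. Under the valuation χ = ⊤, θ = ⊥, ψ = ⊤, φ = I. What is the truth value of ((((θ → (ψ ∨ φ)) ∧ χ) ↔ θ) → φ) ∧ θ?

ψ ∨ φ = ⊤ ∨ I = ⊤
θ → (ψ ∨ φ) = ⊥ → ⊤ = ⊤
(θ → (ψ ∨ φ)) ∧ χ = ⊤ ∧ ⊤ = ⊤
((θ → (ψ ∨ φ)) ∧ χ) ↔ θ = ⊤ ↔ ⊥ = ⊥
(((θ → (ψ ∨ φ)) ∧ χ) ↔ θ) → φ = ⊥ → I = ⊤
((((θ → (ψ ∨ φ)) ∧ χ) ↔ θ) → φ) ∧ θ = ⊤ ∧ ⊥ = ⊥

⊥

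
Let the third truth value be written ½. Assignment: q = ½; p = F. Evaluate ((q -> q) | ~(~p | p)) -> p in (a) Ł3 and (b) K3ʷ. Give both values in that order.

F; ½

In Ł3: q -> q = ½ -> ½ = T  [min(1, 1−½+½)]
~p = ~F = T
~p | p = T | F = T
~(~p | p) = ~T = F
(q -> q) | ~(~p | p) = T | F = T
((q -> q) | ~(~p | p)) -> p = T -> F = F
In K3ʷ: q -> q = ½ -> ½ = ½  [any arg is the third value ⇒ result is the third value]
~p = ~F = T
~p | p = T | F = T
~(~p | p) = ~T = F
(q -> q) | ~(~p | p) = ½ | F = ½
((q -> q) | ~(~p | p)) -> p = ½ -> F = ½
They differ because Ł3 and K3ʷ treat ½ differently under the binary connectives.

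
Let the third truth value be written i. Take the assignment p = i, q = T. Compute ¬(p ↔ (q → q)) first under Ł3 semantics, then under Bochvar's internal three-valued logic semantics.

i; i

In Ł3: q → q = T → T = T
p ↔ (q → q) = i ↔ T = i  [1 − |½−1|]
¬(p ↔ (q → q)) = ¬i = i
In Bochvar's internal three-valued logic: q → q = T → T = T
p ↔ (q → q) = i ↔ T = i
¬(p ↔ (q → q)) = ¬i = i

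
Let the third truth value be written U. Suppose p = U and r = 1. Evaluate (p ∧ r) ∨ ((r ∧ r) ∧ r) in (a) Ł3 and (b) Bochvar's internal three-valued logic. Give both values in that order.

In Ł3: p ∧ r = U ∧ 1 = U
r ∧ r = 1 ∧ 1 = 1
(r ∧ r) ∧ r = 1 ∧ 1 = 1
(p ∧ r) ∨ ((r ∧ r) ∧ r) = U ∨ 1 = 1
In Bochvar's internal three-valued logic: p ∧ r = U ∧ 1 = U
r ∧ r = 1 ∧ 1 = 1
(r ∧ r) ∧ r = 1 ∧ 1 = 1
(p ∧ r) ∨ ((r ∧ r) ∧ r) = U ∨ 1 = U
They differ because Ł3 and Bochvar's internal three-valued logic treat U differently under the binary connectives.

1; U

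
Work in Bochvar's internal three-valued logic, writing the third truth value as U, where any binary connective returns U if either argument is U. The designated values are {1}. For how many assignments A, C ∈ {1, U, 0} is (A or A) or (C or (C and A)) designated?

3

Designated under: (A=1, C=1); (A=1, C=0); (A=0, C=1).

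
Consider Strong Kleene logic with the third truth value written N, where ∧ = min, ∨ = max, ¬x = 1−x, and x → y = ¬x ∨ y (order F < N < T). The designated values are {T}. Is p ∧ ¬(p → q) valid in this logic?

Countermodel: p=T, q=T gives F, which is not designated.

No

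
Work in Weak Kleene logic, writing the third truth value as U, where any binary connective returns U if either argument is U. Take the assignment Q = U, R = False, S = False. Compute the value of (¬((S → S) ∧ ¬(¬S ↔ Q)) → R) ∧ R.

U

S → S = False → False = True
¬S = ¬False = True
¬S ↔ Q = True ↔ U = U
¬(¬S ↔ Q) = ¬U = U
(S → S) ∧ ¬(¬S ↔ Q) = True ∧ U = U
¬((S → S) ∧ ¬(¬S ↔ Q)) = ¬U = U
¬((S → S) ∧ ¬(¬S ↔ Q)) → R = U → False = U
(¬((S → S) ∧ ¬(¬S ↔ Q)) → R) ∧ R = U ∧ False = U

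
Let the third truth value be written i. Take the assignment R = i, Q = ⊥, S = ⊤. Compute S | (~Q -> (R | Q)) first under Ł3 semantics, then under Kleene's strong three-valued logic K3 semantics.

⊤; ⊤

In Ł3: ~Q = ~⊥ = ⊤
R | Q = i | ⊥ = i
~Q -> (R | Q) = ⊤ -> i = i
S | (~Q -> (R | Q)) = ⊤ | i = ⊤
In Kleene's strong three-valued logic K3: ~Q = ~⊥ = ⊤
R | Q = i | ⊥ = i
~Q -> (R | Q) = ⊤ -> i = i  [~⊤ | i]
S | (~Q -> (R | Q)) = ⊤ | i = ⊤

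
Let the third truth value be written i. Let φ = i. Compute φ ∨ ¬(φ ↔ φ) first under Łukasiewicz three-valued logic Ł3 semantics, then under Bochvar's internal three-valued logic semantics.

In Łukasiewicz three-valued logic Ł3: φ ↔ φ = i ↔ i = 1  [1 − |½−½|]
¬(φ ↔ φ) = ¬1 = 0
φ ∨ ¬(φ ↔ φ) = i ∨ 0 = i
In Bochvar's internal three-valued logic: φ ↔ φ = i ↔ i = i
¬(φ ↔ φ) = ¬i = i
φ ∨ ¬(φ ↔ φ) = i ∨ i = i

i; i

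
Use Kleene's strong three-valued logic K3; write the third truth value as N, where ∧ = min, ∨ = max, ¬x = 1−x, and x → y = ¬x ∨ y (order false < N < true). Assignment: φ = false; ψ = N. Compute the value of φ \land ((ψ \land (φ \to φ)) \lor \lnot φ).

φ \to φ = false \to false = true
ψ \land (φ \to φ) = N \land true = N
\lnot φ = \lnot false = true
(ψ \land (φ \to φ)) \lor \lnot φ = N \lor true = true
φ \land ((ψ \land (φ \to φ)) \lor \lnot φ) = false \land true = false

false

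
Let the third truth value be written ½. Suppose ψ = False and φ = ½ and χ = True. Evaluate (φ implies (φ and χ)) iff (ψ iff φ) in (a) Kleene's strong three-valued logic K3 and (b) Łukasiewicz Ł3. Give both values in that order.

½; ½

In Kleene's strong three-valued logic K3: φ and χ = ½ and True = ½
φ implies (φ and χ) = ½ implies ½ = ½
ψ iff φ = False iff ½ = ½
(φ implies (φ and χ)) iff (ψ iff φ) = ½ iff ½ = ½
In Łukasiewicz Ł3: φ and χ = ½ and True = ½
φ implies (φ and χ) = ½ implies ½ = True  [min(1, 1−½+½)]
ψ iff φ = False iff ½ = ½
(φ implies (φ and χ)) iff (ψ iff φ) = True iff ½ = ½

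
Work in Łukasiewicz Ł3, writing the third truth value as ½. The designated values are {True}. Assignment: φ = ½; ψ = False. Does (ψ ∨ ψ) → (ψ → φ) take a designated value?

ψ ∨ ψ = False ∨ False = False
ψ → φ = False → ½ = True
(ψ ∨ ψ) → (ψ → φ) = False → True = True
True ∈ {True}.

Yes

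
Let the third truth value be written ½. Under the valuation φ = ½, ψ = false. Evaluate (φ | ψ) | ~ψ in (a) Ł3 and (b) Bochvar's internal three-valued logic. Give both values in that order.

In Ł3: φ | ψ = ½ | false = ½
~ψ = ~false = true
(φ | ψ) | ~ψ = ½ | true = true
In Bochvar's internal three-valued logic: φ | ψ = ½ | false = ½
~ψ = ~false = true
(φ | ψ) | ~ψ = ½ | true = ½
They differ because Ł3 and Bochvar's internal three-valued logic treat ½ differently under the binary connectives.

true; ½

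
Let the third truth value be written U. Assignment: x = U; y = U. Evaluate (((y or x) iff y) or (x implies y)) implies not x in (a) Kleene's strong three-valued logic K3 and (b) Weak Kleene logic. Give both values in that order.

In Kleene's strong three-valued logic K3: y or x = U or U = U
(y or x) iff y = U iff U = U
x implies y = U implies U = U
((y or x) iff y) or (x implies y) = U or U = U
not x = not U = U
(((y or x) iff y) or (x implies y)) implies not x = U implies U = U
In Weak Kleene logic: y or x = U or U = U
(y or x) iff y = U iff U = U
x implies y = U implies U = U  [any arg is the third value ⇒ result is the third value]
((y or x) iff y) or (x implies y) = U or U = U
not x = not U = U
(((y or x) iff y) or (x implies y)) implies not x = U implies U = U

U; U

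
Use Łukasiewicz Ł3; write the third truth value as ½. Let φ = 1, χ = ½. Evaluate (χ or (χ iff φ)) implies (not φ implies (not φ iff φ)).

1

χ iff φ = ½ iff 1 = ½  [1 − |½−1|]
χ or (χ iff φ) = ½ or ½ = ½
not φ = not 1 = 0
not φ = not 1 = 0
not φ iff φ = 0 iff 1 = 0
not φ implies (not φ iff φ) = 0 implies 0 = 1
(χ or (χ iff φ)) implies (not φ implies (not φ iff φ)) = ½ implies 1 = 1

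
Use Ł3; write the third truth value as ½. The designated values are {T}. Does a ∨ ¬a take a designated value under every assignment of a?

No

Countermodel: a=½ gives ½, which is not designated.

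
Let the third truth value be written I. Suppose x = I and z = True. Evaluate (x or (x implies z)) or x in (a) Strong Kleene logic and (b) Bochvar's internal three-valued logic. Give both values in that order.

In Strong Kleene logic: x implies z = I implies True = True
x or (x implies z) = I or True = True
(x or (x implies z)) or x = True or I = True
In Bochvar's internal three-valued logic: x implies z = I implies True = I  [any arg is the third value ⇒ result is the third value]
x or (x implies z) = I or I = I
(x or (x implies z)) or x = I or I = I
They differ because Strong Kleene logic and Bochvar's internal three-valued logic treat I differently under the binary connectives.

True; I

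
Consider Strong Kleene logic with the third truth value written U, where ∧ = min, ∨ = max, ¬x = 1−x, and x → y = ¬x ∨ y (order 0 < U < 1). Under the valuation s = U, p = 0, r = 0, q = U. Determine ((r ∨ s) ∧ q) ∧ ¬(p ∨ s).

U

r ∨ s = 0 ∨ U = U
(r ∨ s) ∧ q = U ∧ U = U
p ∨ s = 0 ∨ U = U
¬(p ∨ s) = ¬U = U
((r ∨ s) ∧ q) ∧ ¬(p ∨ s) = U ∧ U = U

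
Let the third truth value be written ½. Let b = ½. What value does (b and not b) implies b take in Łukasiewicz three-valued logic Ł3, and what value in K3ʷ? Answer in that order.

In Łukasiewicz three-valued logic Ł3: not b = not ½ = ½
b and not b = ½ and ½ = ½
(b and not b) implies b = ½ implies ½ = T  [min(1, 1−½+½)]
In K3ʷ: not b = not ½ = ½
b and not b = ½ and ½ = ½
(b and not b) implies b = ½ implies ½ = ½
They differ because Łukasiewicz three-valued logic Ł3 and K3ʷ treat ½ differently under the binary connectives.

T; ½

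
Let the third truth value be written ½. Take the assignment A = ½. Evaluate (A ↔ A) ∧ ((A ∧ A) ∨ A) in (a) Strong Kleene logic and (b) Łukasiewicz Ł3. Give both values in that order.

In Strong Kleene logic: A ↔ A = ½ ↔ ½ = ½
A ∧ A = ½ ∧ ½ = ½
(A ∧ A) ∨ A = ½ ∨ ½ = ½
(A ↔ A) ∧ ((A ∧ A) ∨ A) = ½ ∧ ½ = ½
In Łukasiewicz Ł3: A ↔ A = ½ ↔ ½ = 1  [1 − |½−½|]
A ∧ A = ½ ∧ ½ = ½
(A ∧ A) ∨ A = ½ ∨ ½ = ½
(A ↔ A) ∧ ((A ∧ A) ∨ A) = 1 ∧ ½ = ½

½; ½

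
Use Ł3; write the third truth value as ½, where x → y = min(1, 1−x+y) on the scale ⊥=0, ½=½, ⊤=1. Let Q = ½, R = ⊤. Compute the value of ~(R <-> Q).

½

R <-> Q = ⊤ <-> ½ = ½  [1 − |1−½|]
~(R <-> Q) = ~½ = ½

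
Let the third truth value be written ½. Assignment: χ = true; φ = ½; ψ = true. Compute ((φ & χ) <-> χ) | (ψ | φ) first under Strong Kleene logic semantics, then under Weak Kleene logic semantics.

In Strong Kleene logic: φ & χ = ½ & true = ½
(φ & χ) <-> χ = ½ <-> true = ½
ψ | φ = true | ½ = true
((φ & χ) <-> χ) | (ψ | φ) = ½ | true = true
In Weak Kleene logic: φ & χ = ½ & true = ½
(φ & χ) <-> χ = ½ <-> true = ½
ψ | φ = true | ½ = ½
((φ & χ) <-> χ) | (ψ | φ) = ½ | ½ = ½
They differ because Strong Kleene logic and Weak Kleene logic treat ½ differently under the binary connectives.

true; ½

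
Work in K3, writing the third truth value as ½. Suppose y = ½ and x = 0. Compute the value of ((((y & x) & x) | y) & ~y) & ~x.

y & x = ½ & 0 = 0
(y & x) & x = 0 & 0 = 0
((y & x) & x) | y = 0 | ½ = ½
~y = ~½ = ½
(((y & x) & x) | y) & ~y = ½ & ½ = ½
~x = ~0 = 1
((((y & x) & x) | y) & ~y) & ~x = ½ & 1 = ½

½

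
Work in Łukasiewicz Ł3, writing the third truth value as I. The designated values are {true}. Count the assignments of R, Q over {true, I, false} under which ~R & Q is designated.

Designated under: (R=false, Q=true).

1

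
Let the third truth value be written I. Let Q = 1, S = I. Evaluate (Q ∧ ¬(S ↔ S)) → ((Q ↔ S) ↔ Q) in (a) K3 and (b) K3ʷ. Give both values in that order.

I; I

In K3: S ↔ S = I ↔ I = I
¬(S ↔ S) = ¬I = I
Q ∧ ¬(S ↔ S) = 1 ∧ I = I
Q ↔ S = 1 ↔ I = I
(Q ↔ S) ↔ Q = I ↔ 1 = I
(Q ∧ ¬(S ↔ S)) → ((Q ↔ S) ↔ Q) = I → I = I  [¬I ∨ I]
In K3ʷ: S ↔ S = I ↔ I = I
¬(S ↔ S) = ¬I = I
Q ∧ ¬(S ↔ S) = 1 ∧ I = I
Q ↔ S = 1 ↔ I = I
(Q ↔ S) ↔ Q = I ↔ 1 = I
(Q ∧ ¬(S ↔ S)) → ((Q ↔ S) ↔ Q) = I → I = I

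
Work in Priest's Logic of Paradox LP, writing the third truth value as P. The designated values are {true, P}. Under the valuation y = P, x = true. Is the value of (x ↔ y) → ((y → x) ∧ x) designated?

x ↔ y = true ↔ P = P
y → x = P → true = true
(y → x) ∧ x = true ∧ true = true
(x ↔ y) → ((y → x) ∧ x) = P → true = true
true ∈ {true, P}.

Yes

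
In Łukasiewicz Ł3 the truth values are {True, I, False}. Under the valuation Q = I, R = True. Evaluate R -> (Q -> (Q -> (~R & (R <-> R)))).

~R = ~True = False
R <-> R = True <-> True = True
~R & (R <-> R) = False & True = False
Q -> (~R & (R <-> R)) = I -> False = I  [min(1, 1−½+0)]
Q -> (Q -> (~R & (R <-> R))) = I -> I = True
R -> (Q -> (Q -> (~R & (R <-> R)))) = True -> True = True

True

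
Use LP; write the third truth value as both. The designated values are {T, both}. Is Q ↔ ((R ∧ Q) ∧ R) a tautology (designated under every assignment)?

No

Countermodel: Q=T, R=F gives F, which is not designated.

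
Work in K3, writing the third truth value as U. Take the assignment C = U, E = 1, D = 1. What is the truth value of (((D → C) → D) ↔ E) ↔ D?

D → C = 1 → U = U  [¬1 ∨ U]
(D → C) → D = U → 1 = 1
((D → C) → D) ↔ E = 1 ↔ 1 = 1
(((D → C) → D) ↔ E) ↔ D = 1 ↔ 1 = 1

1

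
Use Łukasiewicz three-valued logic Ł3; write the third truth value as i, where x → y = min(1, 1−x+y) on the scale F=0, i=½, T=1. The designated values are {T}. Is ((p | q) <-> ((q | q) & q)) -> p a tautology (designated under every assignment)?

No

Countermodel: p=i, q=T gives i, which is not designated.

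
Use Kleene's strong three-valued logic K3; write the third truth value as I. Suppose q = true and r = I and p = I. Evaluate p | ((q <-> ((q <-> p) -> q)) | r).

q <-> p = true <-> I = I
(q <-> p) -> q = I -> true = true  [~I | true]
q <-> ((q <-> p) -> q) = true <-> true = true
(q <-> ((q <-> p) -> q)) | r = true | I = true
p | ((q <-> ((q <-> p) -> q)) | r) = I | true = true

true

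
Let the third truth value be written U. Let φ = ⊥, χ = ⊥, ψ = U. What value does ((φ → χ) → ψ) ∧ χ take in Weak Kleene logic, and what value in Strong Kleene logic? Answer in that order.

U; ⊥

In Weak Kleene logic: φ → χ = ⊥ → ⊥ = ⊤
(φ → χ) → ψ = ⊤ → U = U
((φ → χ) → ψ) ∧ χ = U ∧ ⊥ = U
In Strong Kleene logic: φ → χ = ⊥ → ⊥ = ⊤
(φ → χ) → ψ = ⊤ → U = U  [¬⊤ ∨ U]
((φ → χ) → ψ) ∧ χ = U ∧ ⊥ = ⊥
They differ because Weak Kleene logic and Strong Kleene logic treat U differently under the binary connectives.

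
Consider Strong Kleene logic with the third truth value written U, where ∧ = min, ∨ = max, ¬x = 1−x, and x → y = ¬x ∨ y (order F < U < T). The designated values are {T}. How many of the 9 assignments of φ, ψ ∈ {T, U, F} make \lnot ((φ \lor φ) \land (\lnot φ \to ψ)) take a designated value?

Designated under: (φ=F, ψ=T); (φ=F, ψ=U); (φ=F, ψ=F).

3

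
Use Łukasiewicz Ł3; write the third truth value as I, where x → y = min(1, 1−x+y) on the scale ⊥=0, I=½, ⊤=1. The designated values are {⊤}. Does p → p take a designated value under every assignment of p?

Yes

Every assignment of p over {⊤, I, ⊥} gives a value in {⊤}.
In particular, with p=I: p → p = ⊤.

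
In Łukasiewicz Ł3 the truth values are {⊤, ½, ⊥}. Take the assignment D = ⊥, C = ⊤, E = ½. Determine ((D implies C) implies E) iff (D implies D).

½

D implies C = ⊥ implies ⊤ = ⊤
(D implies C) implies E = ⊤ implies ½ = ½  [min(1, 1−1+½)]
D implies D = ⊥ implies ⊥ = ⊤
((D implies C) implies E) iff (D implies D) = ½ iff ⊤ = ½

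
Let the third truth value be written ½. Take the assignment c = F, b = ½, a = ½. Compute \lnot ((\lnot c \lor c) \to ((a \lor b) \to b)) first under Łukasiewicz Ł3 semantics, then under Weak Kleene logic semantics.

In Łukasiewicz Ł3: \lnot c = \lnot F = T
\lnot c \lor c = T \lor F = T
a \lor b = ½ \lor ½ = ½
(a \lor b) \to b = ½ \to ½ = T
(\lnot c \lor c) \to ((a \lor b) \to b) = T \to T = T
\lnot ((\lnot c \lor c) \to ((a \lor b) \to b)) = \lnot T = F
In Weak Kleene logic: \lnot c = \lnot F = T
\lnot c \lor c = T \lor F = T
a \lor b = ½ \lor ½ = ½
(a \lor b) \to b = ½ \to ½ = ½  [any arg is the third value ⇒ result is the third value]
(\lnot c \lor c) \to ((a \lor b) \to b) = T \to ½ = ½
\lnot ((\lnot c \lor c) \to ((a \lor b) \to b)) = \lnot ½ = ½
They differ because Łukasiewicz Ł3 and Weak Kleene logic treat ½ differently under the binary connectives.

F; ½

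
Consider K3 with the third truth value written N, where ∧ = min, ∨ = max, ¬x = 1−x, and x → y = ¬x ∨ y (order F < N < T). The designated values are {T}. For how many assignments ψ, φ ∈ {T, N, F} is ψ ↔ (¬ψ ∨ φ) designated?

Designated under: (ψ=T, φ=T).

1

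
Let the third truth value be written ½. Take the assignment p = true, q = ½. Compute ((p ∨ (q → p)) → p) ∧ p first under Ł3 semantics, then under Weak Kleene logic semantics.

true; ½

In Ł3: q → p = ½ → true = true  [min(1, 1−½+1)]
p ∨ (q → p) = true ∨ true = true
(p ∨ (q → p)) → p = true → true = true
((p ∨ (q → p)) → p) ∧ p = true ∧ true = true
In Weak Kleene logic: q → p = ½ → true = ½  [any arg is the third value ⇒ result is the third value]
p ∨ (q → p) = true ∨ ½ = ½
(p ∨ (q → p)) → p = ½ → true = ½
((p ∨ (q → p)) → p) ∧ p = ½ ∧ true = ½
They differ because Ł3 and Weak Kleene logic treat ½ differently under the binary connectives.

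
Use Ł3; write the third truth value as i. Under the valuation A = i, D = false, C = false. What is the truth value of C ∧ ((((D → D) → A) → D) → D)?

D → D = false → false = true
(D → D) → A = true → i = i
((D → D) → A) → D = i → false = i
(((D → D) → A) → D) → D = i → false = i
C ∧ ((((D → D) → A) → D) → D) = false ∧ i = false

false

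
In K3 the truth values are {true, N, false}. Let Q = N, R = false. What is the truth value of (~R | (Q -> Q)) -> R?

~R = ~false = true
Q -> Q = N -> N = N
~R | (Q -> Q) = true | N = true
(~R | (Q -> Q)) -> R = true -> false = false

false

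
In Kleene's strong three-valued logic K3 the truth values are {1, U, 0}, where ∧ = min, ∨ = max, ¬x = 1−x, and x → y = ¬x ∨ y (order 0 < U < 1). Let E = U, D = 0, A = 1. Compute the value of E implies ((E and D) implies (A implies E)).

1

E and D = U and 0 = 0
A implies E = 1 implies U = U  [not 1 or U]
(E and D) implies (A implies E) = 0 implies U = 1
E implies ((E and D) implies (A implies E)) = U implies 1 = 1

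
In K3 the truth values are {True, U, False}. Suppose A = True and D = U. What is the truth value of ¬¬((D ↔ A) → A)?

True

D ↔ A = U ↔ True = U
(D ↔ A) → A = U → True = True  [¬U ∨ True]
¬((D ↔ A) → A) = ¬True = False
¬¬((D ↔ A) → A) = ¬False = True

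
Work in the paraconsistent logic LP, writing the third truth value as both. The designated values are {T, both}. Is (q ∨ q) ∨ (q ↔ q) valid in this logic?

Every assignment of q over {T, both, F} gives a value in {T, both}.
In particular, with q=both: (q ∨ q) ∨ (q ↔ q) = both.

Yes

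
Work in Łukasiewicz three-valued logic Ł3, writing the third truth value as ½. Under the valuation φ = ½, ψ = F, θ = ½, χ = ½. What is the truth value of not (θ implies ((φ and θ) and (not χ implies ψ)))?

φ and θ = ½ and ½ = ½
not χ = not ½ = ½
not χ implies ψ = ½ implies F = ½  [min(1, 1−½+0)]
(φ and θ) and (not χ implies ψ) = ½ and ½ = ½
θ implies ((φ and θ) and (not χ implies ψ)) = ½ implies ½ = T
not (θ implies ((φ and θ) and (not χ implies ψ))) = not T = F

F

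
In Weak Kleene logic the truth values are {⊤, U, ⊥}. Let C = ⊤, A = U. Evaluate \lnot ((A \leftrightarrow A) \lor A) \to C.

U

A \leftrightarrow A = U \leftrightarrow U = U
(A \leftrightarrow A) \lor A = U \lor U = U
\lnot ((A \leftrightarrow A) \lor A) = \lnot U = U
\lnot ((A \leftrightarrow A) \lor A) \to C = U \to ⊤ = U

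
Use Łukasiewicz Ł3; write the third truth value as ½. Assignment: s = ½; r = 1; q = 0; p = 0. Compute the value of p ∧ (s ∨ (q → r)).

q → r = 0 → 1 = 1
s ∨ (q → r) = ½ ∨ 1 = 1
p ∧ (s ∨ (q → r)) = 0 ∧ 1 = 0

0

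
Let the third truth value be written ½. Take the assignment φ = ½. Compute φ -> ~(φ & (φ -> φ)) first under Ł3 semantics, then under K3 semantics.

In Ł3: φ -> φ = ½ -> ½ = true  [min(1, 1−½+½)]
φ & (φ -> φ) = ½ & true = ½
~(φ & (φ -> φ)) = ~½ = ½
φ -> ~(φ & (φ -> φ)) = ½ -> ½ = true
In K3: φ -> φ = ½ -> ½ = ½  [~½ | ½]
φ & (φ -> φ) = ½ & ½ = ½
~(φ & (φ -> φ)) = ~½ = ½
φ -> ~(φ & (φ -> φ)) = ½ -> ½ = ½
They differ because Ł3 and K3 treat ½ differently under implication.

true; ½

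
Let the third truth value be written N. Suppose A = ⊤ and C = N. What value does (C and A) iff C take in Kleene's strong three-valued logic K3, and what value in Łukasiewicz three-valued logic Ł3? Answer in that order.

N; ⊤

In Kleene's strong three-valued logic K3: C and A = N and ⊤ = N
(C and A) iff C = N iff N = N
In Łukasiewicz three-valued logic Ł3: C and A = N and ⊤ = N
(C and A) iff C = N iff N = ⊤  [1 − |½−½|]
They differ because Kleene's strong three-valued logic K3 and Łukasiewicz three-valued logic Ł3 treat N differently under implication.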